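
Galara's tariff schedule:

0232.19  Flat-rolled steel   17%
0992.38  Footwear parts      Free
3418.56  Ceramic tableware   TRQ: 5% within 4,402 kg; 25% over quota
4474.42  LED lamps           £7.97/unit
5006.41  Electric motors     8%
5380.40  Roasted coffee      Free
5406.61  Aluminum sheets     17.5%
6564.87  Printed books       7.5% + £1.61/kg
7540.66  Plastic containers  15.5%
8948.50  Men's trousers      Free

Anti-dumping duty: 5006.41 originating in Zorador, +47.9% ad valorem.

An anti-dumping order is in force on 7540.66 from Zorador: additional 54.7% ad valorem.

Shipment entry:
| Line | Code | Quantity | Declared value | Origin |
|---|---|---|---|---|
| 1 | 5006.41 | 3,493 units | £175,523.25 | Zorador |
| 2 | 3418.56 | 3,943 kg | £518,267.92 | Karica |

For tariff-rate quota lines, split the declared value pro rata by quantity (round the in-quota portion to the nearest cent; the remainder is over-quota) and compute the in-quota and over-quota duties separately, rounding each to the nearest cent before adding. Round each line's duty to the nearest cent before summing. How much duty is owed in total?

£124,030.90

Line 1 (5006.41, Zorador, 3,493 units, £175,523.25):
Base rate for 5006.41 is 8%.
Additional duty on 5006.41 from Zorador: +47.9%. Applied ad valorem rate: 8% + 47.9% = 55.9%.
Duty = £175,523.25 × 55.9% = £98,117.50.
Line 2 (3418.56, Karica, 3,943 kg, £518,267.92):
Code 3418.56 is under a tariff-rate quota (threshold 4,402 kg). Quantity 3,943 kg is within the quota, so the in-quota rate 5% applies to the full value.
Duty = £518,267.92 × 5% = £25,913.40.
Total = £98,117.50 + £25,913.40 = £124,030.90.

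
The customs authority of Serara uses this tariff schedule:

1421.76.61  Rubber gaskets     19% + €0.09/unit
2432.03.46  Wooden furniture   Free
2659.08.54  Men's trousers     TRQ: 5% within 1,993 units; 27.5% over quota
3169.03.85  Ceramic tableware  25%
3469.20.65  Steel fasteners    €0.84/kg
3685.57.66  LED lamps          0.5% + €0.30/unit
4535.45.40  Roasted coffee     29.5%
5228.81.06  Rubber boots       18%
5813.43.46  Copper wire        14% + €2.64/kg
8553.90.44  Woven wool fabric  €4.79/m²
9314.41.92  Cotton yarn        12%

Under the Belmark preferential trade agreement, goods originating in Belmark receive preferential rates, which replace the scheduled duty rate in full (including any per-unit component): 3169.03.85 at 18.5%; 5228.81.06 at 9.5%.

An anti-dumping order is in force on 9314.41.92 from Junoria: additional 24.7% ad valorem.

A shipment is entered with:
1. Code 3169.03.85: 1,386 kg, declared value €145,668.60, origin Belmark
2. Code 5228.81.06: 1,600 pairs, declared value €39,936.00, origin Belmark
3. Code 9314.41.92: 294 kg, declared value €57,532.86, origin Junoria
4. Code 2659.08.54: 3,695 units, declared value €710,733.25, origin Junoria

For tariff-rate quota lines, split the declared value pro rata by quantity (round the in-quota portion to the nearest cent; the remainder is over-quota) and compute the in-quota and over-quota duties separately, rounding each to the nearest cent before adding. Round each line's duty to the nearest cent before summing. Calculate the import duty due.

€161,054.27

Line 1 (3169.03.85, Belmark, 1,386 kg, €145,668.60):
Base rate for 3169.03.85 is 25%.
Origin Belmark qualifies under the Serara–Belmark agreement and 3169.03.85 is covered: preferential rate 18.5% applies instead.
Duty = €145,668.60 × 18.5% = €26,948.69.
Line 2 (5228.81.06, Belmark, 1,600 pairs, €39,936.00):
Base rate for 5228.81.06 is 18%.
Origin Belmark qualifies under the Serara–Belmark agreement and 5228.81.06 is covered: preferential rate 9.5% applies instead.
Duty = €39,936.00 × 9.5% = €3,793.92.
Line 3 (9314.41.92, Junoria, 294 kg, €57,532.86):
Base rate for 9314.41.92 is 12%.
Additional duty on 9314.41.92 from Junoria: +24.7%. Applied ad valorem rate: 12% + 24.7% = 36.7%.
Duty = €57,532.86 × 36.7% = €21,114.56.
Line 4 (2659.08.54, Junoria, 3,695 units, €710,733.25):
Code 2659.08.54 is under a tariff-rate quota (threshold 1,993 units). In-quota: 1,993 units at 5%; over-quota: 1,702 units at 27.5%.
Pro-rata value split: in-quota = €710,733.25 × 1,993/3,695 = €383,353.55; over-quota = €710,733.25 − €383,353.55 = €327,379.70.
In-quota duty = €383,353.55 × 5% = €19,167.68. Over-quota duty = €327,379.70 × 27.5% = €90,029.42.
Line duty = €19,167.68 + €90,029.42 = €109,197.10.
Total = €26,948.69 + €3,793.92 + €21,114.56 + €109,197.10 = €161,054.27.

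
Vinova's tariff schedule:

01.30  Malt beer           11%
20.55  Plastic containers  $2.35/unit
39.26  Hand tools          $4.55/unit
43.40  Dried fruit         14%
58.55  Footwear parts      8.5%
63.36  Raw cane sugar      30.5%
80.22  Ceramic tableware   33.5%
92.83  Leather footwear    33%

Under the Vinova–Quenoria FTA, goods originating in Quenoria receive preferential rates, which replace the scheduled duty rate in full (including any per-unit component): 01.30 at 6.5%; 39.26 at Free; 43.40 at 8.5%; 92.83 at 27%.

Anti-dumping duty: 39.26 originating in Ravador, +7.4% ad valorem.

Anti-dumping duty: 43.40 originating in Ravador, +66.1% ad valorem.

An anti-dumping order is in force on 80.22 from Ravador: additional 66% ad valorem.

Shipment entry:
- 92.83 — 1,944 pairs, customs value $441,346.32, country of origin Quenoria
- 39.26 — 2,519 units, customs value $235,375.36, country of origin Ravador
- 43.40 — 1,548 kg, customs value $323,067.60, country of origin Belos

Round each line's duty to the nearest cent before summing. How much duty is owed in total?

$193,272.20

Line 1 (92.83, Quenoria, 1,944 pairs, $441,346.32):
Base rate for 92.83 is 33%.
Origin Quenoria qualifies under the Vinova–Quenoria agreement and 92.83 is covered: preferential rate 27% applies instead.
Duty = $441,346.32 × 27% = $119,163.51.
Line 2 (39.26, Ravador, 2,519 units, $235,375.36):
Base rate for 39.26 is $4.55/unit.
39.26 has an FTA preferential rate, but origin Ravador is not Quenoria; base rate stands.
Additional duty on 39.26 from Ravador: +7.4% ad valorem. Applied ad valorem rate = 7.4%.
Duty = $235,375.36 × 7.4% + 2,519 × $4.55 = $28,879.23.
Line 3 (43.40, Belos, 1,548 kg, $323,067.60):
Base rate for 43.40 is 14%.
43.40 has an FTA preferential rate, but origin Belos is not Quenoria; base rate stands.
The additional-duty order on 43.40 targets Ravador, not Belos; it does not apply.
Duty = $323,067.60 × 14% = $45,229.46.
Total = $119,163.51 + $28,879.23 + $45,229.46 = $193,272.20.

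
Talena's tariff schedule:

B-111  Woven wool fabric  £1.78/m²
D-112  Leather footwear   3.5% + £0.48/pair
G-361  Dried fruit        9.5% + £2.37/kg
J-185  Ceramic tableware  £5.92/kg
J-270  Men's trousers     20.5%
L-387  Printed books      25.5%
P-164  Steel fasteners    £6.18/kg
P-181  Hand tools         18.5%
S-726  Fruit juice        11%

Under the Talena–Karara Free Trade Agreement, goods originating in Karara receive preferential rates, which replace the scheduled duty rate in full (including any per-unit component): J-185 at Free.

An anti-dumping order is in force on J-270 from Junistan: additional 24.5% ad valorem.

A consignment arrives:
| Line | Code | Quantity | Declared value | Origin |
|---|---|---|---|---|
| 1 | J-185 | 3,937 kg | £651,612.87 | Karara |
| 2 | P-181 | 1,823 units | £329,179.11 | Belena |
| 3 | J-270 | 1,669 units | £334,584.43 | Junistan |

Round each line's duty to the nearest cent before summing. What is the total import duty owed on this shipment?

£211,461.13

Line 1 (J-185, Karara, 3,937 kg, £651,612.87):
Base rate for J-185 is £5.92/kg.
Origin Karara qualifies under the Talena–Karara agreement and J-185 is covered: preferential rate Free applies instead.
Duty = £651,612.87 × 0% = £0.00.
Line 2 (P-181, Belena, 1,823 units, £329,179.11):
Base rate for P-181 is 18.5%.
Duty = £329,179.11 × 18.5% = £60,898.14.
Line 3 (J-270, Junistan, 1,669 units, £334,584.43):
Base rate for J-270 is 20.5%.
Additional duty on J-270 from Junistan: +24.5%. Applied ad valorem rate: 20.5% + 24.5% = 45%.
Duty = £334,584.43 × 45% = £150,562.99.
Total = £0.00 + £60,898.14 + £150,562.99 = £211,461.13.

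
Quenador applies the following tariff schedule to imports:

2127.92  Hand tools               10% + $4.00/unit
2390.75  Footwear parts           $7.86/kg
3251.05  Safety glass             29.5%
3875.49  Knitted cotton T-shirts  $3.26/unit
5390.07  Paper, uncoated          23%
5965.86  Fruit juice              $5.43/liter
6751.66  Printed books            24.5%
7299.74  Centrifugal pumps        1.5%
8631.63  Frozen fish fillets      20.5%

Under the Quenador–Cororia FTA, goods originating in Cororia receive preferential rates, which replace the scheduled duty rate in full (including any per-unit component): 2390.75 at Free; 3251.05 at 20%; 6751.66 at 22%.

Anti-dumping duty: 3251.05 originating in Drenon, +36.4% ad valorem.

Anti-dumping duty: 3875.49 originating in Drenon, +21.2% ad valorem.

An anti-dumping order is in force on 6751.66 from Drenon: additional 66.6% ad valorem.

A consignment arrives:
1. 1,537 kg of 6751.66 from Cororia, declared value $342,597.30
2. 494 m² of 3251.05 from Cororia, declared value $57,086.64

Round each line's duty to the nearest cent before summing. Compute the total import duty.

Line 1 (6751.66, Cororia, 1,537 kg, $342,597.30):
Base rate for 6751.66 is 24.5%.
Origin Cororia qualifies under the Quenador–Cororia agreement and 6751.66 is covered: preferential rate 22% applies instead.
The additional-duty order on 6751.66 targets Drenon, not Cororia; it does not apply.
Duty = $342,597.30 × 22% = $75,371.41.
Line 2 (3251.05, Cororia, 494 m², $57,086.64):
Base rate for 3251.05 is 29.5%.
Origin Cororia qualifies under the Quenador–Cororia agreement and 3251.05 is covered: preferential rate 20% applies instead.
The additional-duty order on 3251.05 targets Drenon, not Cororia; it does not apply.
Duty = $57,086.64 × 20% = $11,417.33.
Total = $75,371.41 + $11,417.33 = $86,788.74.

$86,788.74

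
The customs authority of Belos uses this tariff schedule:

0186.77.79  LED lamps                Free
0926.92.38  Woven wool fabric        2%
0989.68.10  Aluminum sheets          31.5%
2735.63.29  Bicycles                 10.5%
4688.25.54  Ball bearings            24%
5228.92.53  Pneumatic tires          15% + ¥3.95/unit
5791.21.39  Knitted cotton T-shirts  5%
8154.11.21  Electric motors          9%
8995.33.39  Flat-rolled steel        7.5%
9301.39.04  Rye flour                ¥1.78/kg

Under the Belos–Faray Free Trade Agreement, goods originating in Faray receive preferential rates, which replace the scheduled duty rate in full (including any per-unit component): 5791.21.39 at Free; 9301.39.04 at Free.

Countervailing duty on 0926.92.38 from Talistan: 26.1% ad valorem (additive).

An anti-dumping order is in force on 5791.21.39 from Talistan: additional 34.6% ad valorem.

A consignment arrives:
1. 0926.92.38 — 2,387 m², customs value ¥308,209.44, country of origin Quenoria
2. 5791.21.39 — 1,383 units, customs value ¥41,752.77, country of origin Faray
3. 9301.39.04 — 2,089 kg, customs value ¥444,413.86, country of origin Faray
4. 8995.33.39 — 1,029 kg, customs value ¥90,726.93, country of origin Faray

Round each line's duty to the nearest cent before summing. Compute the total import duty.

Line 1 (0926.92.38, Quenoria, 2,387 m², ¥308,209.44):
Base rate for 0926.92.38 is 2%.
The additional-duty order on 0926.92.38 targets Talistan, not Quenoria; it does not apply.
Duty = ¥308,209.44 × 2% = ¥6,164.19.
Line 2 (5791.21.39, Faray, 1,383 units, ¥41,752.77):
Base rate for 5791.21.39 is 5%.
Origin Faray qualifies under the Belos–Faray agreement and 5791.21.39 is covered: preferential rate Free applies instead.
The additional-duty order on 5791.21.39 targets Talistan, not Faray; it does not apply.
Duty = ¥41,752.77 × 0% = ¥0.00.
Line 3 (9301.39.04, Faray, 2,089 kg, ¥444,413.86):
Base rate for 9301.39.04 is ¥1.78/kg.
Origin Faray qualifies under the Belos–Faray agreement and 9301.39.04 is covered: preferential rate Free applies instead.
Duty = ¥444,413.86 × 0% = ¥0.00.
Line 4 (8995.33.39, Faray, 1,029 kg, ¥90,726.93):
Base rate for 8995.33.39 is 7.5%.
Origin Faray is the FTA partner but 8995.33.39 is not on the preference list; base rate stands.
Duty = ¥90,726.93 × 7.5% = ¥6,804.52.
Total = ¥6,164.19 + ¥0.00 + ¥0.00 + ¥6,804.52 = ¥12,968.71.

¥12,968.71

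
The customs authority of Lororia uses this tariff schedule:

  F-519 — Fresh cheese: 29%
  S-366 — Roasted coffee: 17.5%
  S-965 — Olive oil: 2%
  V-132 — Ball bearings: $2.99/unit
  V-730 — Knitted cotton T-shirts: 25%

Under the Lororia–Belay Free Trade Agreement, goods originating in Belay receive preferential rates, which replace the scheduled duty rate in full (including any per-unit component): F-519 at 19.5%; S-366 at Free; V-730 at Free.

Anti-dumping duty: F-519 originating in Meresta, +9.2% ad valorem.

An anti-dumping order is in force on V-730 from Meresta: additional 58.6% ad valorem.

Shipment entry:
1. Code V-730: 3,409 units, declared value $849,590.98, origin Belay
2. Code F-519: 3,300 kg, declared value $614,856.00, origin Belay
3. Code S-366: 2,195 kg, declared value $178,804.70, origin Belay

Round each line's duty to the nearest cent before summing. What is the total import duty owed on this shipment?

Line 1 (V-730, Belay, 3,409 units, $849,590.98):
Base rate for V-730 is 25%.
Origin Belay qualifies under the Lororia–Belay agreement and V-730 is covered: preferential rate Free applies instead.
The additional-duty order on V-730 targets Meresta, not Belay; it does not apply.
Duty = $849,590.98 × 0% = $0.00.
Line 2 (F-519, Belay, 3,300 kg, $614,856.00):
Base rate for F-519 is 29%.
Origin Belay qualifies under the Lororia–Belay agreement and F-519 is covered: preferential rate 19.5% applies instead.
The additional-duty order on F-519 targets Meresta, not Belay; it does not apply.
Duty = $614,856.00 × 19.5% = $119,896.92.
Line 3 (S-366, Belay, 2,195 kg, $178,804.70):
Base rate for S-366 is 17.5%.
Origin Belay qualifies under the Lororia–Belay agreement and S-366 is covered: preferential rate Free applies instead.
Duty = $178,804.70 × 0% = $0.00.
Total = $0.00 + $119,896.92 + $0.00 = $119,896.92.

$119,896.92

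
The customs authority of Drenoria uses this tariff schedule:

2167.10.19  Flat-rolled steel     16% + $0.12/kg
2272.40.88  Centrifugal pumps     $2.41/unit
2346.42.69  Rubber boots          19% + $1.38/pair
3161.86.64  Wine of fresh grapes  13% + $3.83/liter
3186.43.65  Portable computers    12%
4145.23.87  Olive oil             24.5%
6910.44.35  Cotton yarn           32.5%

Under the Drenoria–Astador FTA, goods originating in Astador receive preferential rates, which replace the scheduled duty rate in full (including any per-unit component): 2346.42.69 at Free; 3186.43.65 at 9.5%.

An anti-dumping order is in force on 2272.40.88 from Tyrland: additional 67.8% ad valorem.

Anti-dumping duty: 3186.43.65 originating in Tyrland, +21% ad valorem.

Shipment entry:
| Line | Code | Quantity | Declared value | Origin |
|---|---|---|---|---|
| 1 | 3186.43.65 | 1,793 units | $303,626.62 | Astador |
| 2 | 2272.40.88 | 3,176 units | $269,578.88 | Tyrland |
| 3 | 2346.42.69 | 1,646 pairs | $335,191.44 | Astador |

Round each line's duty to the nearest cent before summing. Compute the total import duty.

$219,273.17

Line 1 (3186.43.65, Astador, 1,793 units, $303,626.62):
Base rate for 3186.43.65 is 12%.
Origin Astador qualifies under the Drenoria–Astador agreement and 3186.43.65 is covered: preferential rate 9.5% applies instead.
The additional-duty order on 3186.43.65 targets Tyrland, not Astador; it does not apply.
Duty = $303,626.62 × 9.5% = $28,844.53.
Line 2 (2272.40.88, Tyrland, 3,176 units, $269,578.88):
Base rate for 2272.40.88 is $2.41/unit.
Additional duty on 2272.40.88 from Tyrland: +67.8% ad valorem. Applied ad valorem rate = 67.8%.
Duty = $269,578.88 × 67.8% + 3,176 × $2.41 = $190,428.64.
Line 3 (2346.42.69, Astador, 1,646 pairs, $335,191.44):
Base rate for 2346.42.69 is 19% + $1.38/pair.
Origin Astador qualifies under the Drenoria–Astador agreement and 2346.42.69 is covered: preferential rate Free applies instead.
Duty = $335,191.44 × 0% = $0.00.
Total = $28,844.53 + $190,428.64 + $0.00 = $219,273.17.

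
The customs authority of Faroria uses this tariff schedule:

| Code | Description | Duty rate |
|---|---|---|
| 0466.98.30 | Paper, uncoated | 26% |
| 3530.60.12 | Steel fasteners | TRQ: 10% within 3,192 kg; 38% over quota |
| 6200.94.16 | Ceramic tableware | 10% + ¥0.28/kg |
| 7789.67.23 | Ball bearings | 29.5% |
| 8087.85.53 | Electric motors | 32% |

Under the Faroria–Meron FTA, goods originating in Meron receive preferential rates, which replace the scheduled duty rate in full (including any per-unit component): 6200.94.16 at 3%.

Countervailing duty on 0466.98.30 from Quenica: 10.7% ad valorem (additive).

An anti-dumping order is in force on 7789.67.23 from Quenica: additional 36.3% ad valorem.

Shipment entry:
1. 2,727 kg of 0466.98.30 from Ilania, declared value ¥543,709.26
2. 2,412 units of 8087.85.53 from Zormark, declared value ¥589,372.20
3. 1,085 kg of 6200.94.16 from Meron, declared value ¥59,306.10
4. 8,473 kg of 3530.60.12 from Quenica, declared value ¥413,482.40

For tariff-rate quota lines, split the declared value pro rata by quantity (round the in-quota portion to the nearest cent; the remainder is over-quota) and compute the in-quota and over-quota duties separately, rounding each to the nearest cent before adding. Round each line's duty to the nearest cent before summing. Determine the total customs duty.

¥445,250.51

Line 1 (0466.98.30, Ilania, 2,727 kg, ¥543,709.26):
Base rate for 0466.98.30 is 26%.
The additional-duty order on 0466.98.30 targets Quenica, not Ilania; it does not apply.
Duty = ¥543,709.26 × 26% = ¥141,364.41.
Line 2 (8087.85.53, Zormark, 2,412 units, ¥589,372.20):
Base rate for 8087.85.53 is 32%.
Duty = ¥589,372.20 × 32% = ¥188,599.10.
Line 3 (6200.94.16, Meron, 1,085 kg, ¥59,306.10):
Base rate for 6200.94.16 is 10% + ¥0.28/kg.
Origin Meron qualifies under the Faroria–Meron agreement and 6200.94.16 is covered: preferential rate 3% applies instead.
Duty = ¥59,306.10 × 3% = ¥1,779.18.
Line 4 (3530.60.12, Quenica, 8,473 kg, ¥413,482.40):
Code 3530.60.12 is under a tariff-rate quota (threshold 3,192 kg). In-quota: 3,192 kg at 10%; over-quota: 5,281 kg at 38%.
Pro-rata value split: in-quota = ¥413,482.40 × 3,192/8,473 = ¥155,769.60; over-quota = ¥413,482.40 − ¥155,769.60 = ¥257,712.80.
In-quota duty = ¥155,769.60 × 10% = ¥15,576.96. Over-quota duty = ¥257,712.80 × 38% = ¥97,930.86.
Line duty = ¥15,576.96 + ¥97,930.86 = ¥113,507.82.
Total = ¥141,364.41 + ¥188,599.10 + ¥1,779.18 + ¥113,507.82 = ¥445,250.51.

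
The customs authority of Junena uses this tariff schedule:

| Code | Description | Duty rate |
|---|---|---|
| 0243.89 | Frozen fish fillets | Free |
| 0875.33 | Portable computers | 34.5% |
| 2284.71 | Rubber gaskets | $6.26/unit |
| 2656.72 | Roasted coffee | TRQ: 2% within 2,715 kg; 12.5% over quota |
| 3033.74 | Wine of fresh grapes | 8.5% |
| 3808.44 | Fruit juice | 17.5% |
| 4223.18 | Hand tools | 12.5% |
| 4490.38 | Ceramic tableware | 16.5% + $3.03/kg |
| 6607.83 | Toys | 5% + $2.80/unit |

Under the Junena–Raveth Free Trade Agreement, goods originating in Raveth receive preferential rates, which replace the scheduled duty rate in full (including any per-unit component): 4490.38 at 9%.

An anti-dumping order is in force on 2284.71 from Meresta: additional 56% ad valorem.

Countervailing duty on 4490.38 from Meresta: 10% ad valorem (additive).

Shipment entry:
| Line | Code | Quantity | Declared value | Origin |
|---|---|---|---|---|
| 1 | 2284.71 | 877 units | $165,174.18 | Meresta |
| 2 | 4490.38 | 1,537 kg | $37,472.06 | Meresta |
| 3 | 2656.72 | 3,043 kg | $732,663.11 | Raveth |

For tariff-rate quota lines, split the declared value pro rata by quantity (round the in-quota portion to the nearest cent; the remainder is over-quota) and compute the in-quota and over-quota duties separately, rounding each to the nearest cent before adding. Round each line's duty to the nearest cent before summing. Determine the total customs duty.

Line 1 (2284.71, Meresta, 877 units, $165,174.18):
Base rate for 2284.71 is $6.26/unit.
Additional duty on 2284.71 from Meresta: +56% ad valorem. Applied ad valorem rate = 56%.
Duty = $165,174.18 × 56% + 877 × $6.26 = $97,987.56.
Line 2 (4490.38, Meresta, 1,537 kg, $37,472.06):
Base rate for 4490.38 is 16.5% + $3.03/kg.
4490.38 has an FTA preferential rate, but origin Meresta is not Raveth; base rate stands.
Additional duty on 4490.38 from Meresta: +10%. Applied ad valorem rate: 16.5% + 10% = 26.5%.
Duty = $37,472.06 × 26.5% + 1,537 × $3.03 = $14,587.21.
Line 3 (2656.72, Raveth, 3,043 kg, $732,663.11):
Code 2656.72 is under a tariff-rate quota (threshold 2,715 kg). In-quota: 2,715 kg at 2%; over-quota: 328 kg at 12.5%.
Pro-rata value split: in-quota = $732,663.11 × 2,715/3,043 = $653,690.55; over-quota = $732,663.11 − $653,690.55 = $78,972.56.
In-quota duty = $653,690.55 × 2% = $13,073.81. Over-quota duty = $78,972.56 × 12.5% = $9,871.57.
Line duty = $13,073.81 + $9,871.57 = $22,945.38.
Total = $97,987.56 + $14,587.21 + $22,945.38 = $135,520.15.

$135,520.15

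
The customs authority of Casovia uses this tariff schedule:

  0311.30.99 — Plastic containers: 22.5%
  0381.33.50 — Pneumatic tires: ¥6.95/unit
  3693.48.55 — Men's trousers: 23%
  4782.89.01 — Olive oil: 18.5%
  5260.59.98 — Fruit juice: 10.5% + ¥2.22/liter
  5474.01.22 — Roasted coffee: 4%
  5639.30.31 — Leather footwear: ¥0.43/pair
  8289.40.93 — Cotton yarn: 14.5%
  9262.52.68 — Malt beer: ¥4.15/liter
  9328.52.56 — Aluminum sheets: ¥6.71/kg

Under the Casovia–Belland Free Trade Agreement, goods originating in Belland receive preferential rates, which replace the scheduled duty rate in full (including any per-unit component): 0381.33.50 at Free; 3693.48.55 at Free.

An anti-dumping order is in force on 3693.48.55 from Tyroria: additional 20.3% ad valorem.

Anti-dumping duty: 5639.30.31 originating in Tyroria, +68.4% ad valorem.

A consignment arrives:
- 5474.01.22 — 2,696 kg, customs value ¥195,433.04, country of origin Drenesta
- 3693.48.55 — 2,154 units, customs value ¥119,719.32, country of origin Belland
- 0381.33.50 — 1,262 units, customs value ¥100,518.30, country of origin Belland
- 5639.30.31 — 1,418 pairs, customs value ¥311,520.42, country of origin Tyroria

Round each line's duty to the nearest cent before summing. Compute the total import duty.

¥221,507.03

Line 1 (5474.01.22, Drenesta, 2,696 kg, ¥195,433.04):
Base rate for 5474.01.22 is 4%.
Duty = ¥195,433.04 × 4% = ¥7,817.32.
Line 2 (3693.48.55, Belland, 2,154 units, ¥119,719.32):
Base rate for 3693.48.55 is 23%.
Origin Belland qualifies under the Casovia–Belland agreement and 3693.48.55 is covered: preferential rate Free applies instead.
The additional-duty order on 3693.48.55 targets Tyroria, not Belland; it does not apply.
Duty = ¥119,719.32 × 0% = ¥0.00.
Line 3 (0381.33.50, Belland, 1,262 units, ¥100,518.30):
Base rate for 0381.33.50 is ¥6.95/unit.
Origin Belland qualifies under the Casovia–Belland agreement and 0381.33.50 is covered: preferential rate Free applies instead.
Duty = ¥100,518.30 × 0% = ¥0.00.
Line 4 (5639.30.31, Tyroria, 1,418 pairs, ¥311,520.42):
Base rate for 5639.30.31 is ¥0.43/pair.
Additional duty on 5639.30.31 from Tyroria: +68.4% ad valorem. Applied ad valorem rate = 68.4%.
Duty = ¥311,520.42 × 68.4% + 1,418 × ¥0.43 = ¥213,689.71.
Total = ¥7,817.32 + ¥0.00 + ¥0.00 + ¥213,689.71 = ¥221,507.03.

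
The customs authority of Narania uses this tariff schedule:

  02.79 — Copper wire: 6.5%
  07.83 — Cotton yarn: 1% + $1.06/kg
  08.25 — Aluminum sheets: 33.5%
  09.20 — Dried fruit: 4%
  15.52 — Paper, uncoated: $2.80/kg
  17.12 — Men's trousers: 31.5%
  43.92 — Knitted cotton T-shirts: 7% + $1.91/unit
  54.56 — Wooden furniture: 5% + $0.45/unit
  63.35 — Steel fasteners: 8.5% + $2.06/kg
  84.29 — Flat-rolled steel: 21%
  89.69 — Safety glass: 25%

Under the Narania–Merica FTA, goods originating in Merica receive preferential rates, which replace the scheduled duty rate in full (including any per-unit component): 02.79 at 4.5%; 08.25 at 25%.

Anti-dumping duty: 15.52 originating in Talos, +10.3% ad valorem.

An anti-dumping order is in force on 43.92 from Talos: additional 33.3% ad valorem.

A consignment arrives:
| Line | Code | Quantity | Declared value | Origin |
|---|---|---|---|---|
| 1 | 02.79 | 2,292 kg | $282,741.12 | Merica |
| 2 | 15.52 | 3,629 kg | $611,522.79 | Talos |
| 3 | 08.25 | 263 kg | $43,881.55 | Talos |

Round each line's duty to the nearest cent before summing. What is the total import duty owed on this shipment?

$100,571.72

Line 1 (02.79, Merica, 2,292 kg, $282,741.12):
Base rate for 02.79 is 6.5%.
Origin Merica qualifies under the Narania–Merica agreement and 02.79 is covered: preferential rate 4.5% applies instead.
Duty = $282,741.12 × 4.5% = $12,723.35.
Line 2 (15.52, Talos, 3,629 kg, $611,522.79):
Base rate for 15.52 is $2.80/kg.
Additional duty on 15.52 from Talos: +10.3% ad valorem. Applied ad valorem rate = 10.3%.
Duty = $611,522.79 × 10.3% + 3,629 × $2.80 = $73,148.05.
Line 3 (08.25, Talos, 263 kg, $43,881.55):
Base rate for 08.25 is 33.5%.
08.25 has an FTA preferential rate, but origin Talos is not Merica; base rate stands.
Duty = $43,881.55 × 33.5% = $14,700.32.
Total = $12,723.35 + $73,148.05 + $14,700.32 = $100,571.72.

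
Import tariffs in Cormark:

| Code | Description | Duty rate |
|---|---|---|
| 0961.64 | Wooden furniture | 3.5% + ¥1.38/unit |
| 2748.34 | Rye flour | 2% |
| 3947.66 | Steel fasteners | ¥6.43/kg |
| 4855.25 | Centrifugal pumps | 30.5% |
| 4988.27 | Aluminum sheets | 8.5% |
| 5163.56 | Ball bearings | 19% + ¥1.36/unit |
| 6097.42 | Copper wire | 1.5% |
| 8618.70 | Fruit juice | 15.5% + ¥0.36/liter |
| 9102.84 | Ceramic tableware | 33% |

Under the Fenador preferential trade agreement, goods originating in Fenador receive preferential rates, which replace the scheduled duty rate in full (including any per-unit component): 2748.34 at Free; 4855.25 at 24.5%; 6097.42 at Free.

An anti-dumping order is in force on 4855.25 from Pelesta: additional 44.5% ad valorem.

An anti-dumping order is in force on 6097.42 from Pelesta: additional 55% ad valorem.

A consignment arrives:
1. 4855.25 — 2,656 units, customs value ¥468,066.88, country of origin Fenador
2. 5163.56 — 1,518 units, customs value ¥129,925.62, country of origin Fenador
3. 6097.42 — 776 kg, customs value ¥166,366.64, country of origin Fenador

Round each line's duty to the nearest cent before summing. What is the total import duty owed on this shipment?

Line 1 (4855.25, Fenador, 2,656 units, ¥468,066.88):
Base rate for 4855.25 is 30.5%.
Origin Fenador qualifies under the Cormark–Fenador agreement and 4855.25 is covered: preferential rate 24.5% applies instead.
The additional-duty order on 4855.25 targets Pelesta, not Fenador; it does not apply.
Duty = ¥468,066.88 × 24.5% = ¥114,676.39.
Line 2 (5163.56, Fenador, 1,518 units, ¥129,925.62):
Base rate for 5163.56 is 19% + ¥1.36/unit.
Origin Fenador is the FTA partner but 5163.56 is not on the preference list; base rate stands.
Duty = ¥129,925.62 × 19% + 1,518 × ¥1.36 = ¥26,750.35.
Line 3 (6097.42, Fenador, 776 kg, ¥166,366.64):
Base rate for 6097.42 is 1.5%.
Origin Fenador qualifies under the Cormark–Fenador agreement and 6097.42 is covered: preferential rate Free applies instead.
The additional-duty order on 6097.42 targets Pelesta, not Fenador; it does not apply.
Duty = ¥166,366.64 × 0% = ¥0.00.
Total = ¥114,676.39 + ¥26,750.35 + ¥0.00 = ¥141,426.74.

¥141,426.74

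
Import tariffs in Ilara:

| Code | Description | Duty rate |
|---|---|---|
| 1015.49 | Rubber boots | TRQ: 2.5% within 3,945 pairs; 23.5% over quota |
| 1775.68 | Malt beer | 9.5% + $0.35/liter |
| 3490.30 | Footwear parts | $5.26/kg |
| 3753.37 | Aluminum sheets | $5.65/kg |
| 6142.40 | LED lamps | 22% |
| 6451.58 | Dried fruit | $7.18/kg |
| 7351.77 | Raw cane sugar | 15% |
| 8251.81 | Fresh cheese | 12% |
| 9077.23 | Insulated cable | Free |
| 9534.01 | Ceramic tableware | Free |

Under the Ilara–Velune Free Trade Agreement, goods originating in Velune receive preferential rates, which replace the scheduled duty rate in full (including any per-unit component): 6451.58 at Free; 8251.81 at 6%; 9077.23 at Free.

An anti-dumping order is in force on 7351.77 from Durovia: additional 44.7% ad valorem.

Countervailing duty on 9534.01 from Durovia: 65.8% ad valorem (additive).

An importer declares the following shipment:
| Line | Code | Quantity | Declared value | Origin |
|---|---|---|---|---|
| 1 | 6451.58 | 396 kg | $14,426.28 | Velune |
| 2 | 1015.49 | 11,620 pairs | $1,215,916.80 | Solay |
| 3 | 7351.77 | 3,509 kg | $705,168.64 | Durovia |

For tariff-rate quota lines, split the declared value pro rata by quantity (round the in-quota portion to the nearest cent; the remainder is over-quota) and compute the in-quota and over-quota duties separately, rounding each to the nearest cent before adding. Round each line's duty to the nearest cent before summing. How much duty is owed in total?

$620,037.12

Line 1 (6451.58, Velune, 396 kg, $14,426.28):
Base rate for 6451.58 is $7.18/kg.
Origin Velune qualifies under the Ilara–Velune agreement and 6451.58 is covered: preferential rate Free applies instead.
Duty = $14,426.28 × 0% = $0.00.
Line 2 (1015.49, Solay, 11,620 pairs, $1,215,916.80):
Code 1015.49 is under a tariff-rate quota (threshold 3,945 pairs). In-quota: 3,945 pairs at 2.5%; over-quota: 7,675 pairs at 23.5%.
Pro-rata value split: in-quota = $1,215,916.80 × 3,945/11,620 = $412,804.80; over-quota = $1,215,916.80 − $412,804.80 = $803,112.00.
In-quota duty = $412,804.80 × 2.5% = $10,320.12. Over-quota duty = $803,112.00 × 23.5% = $188,731.32.
Line duty = $10,320.12 + $188,731.32 = $199,051.44.
Line 3 (7351.77, Durovia, 3,509 kg, $705,168.64):
Base rate for 7351.77 is 15%.
Additional duty on 7351.77 from Durovia: +44.7%. Applied ad valorem rate: 15% + 44.7% = 59.7%.
Duty = $705,168.64 × 59.7% = $420,985.68.
Total = $0.00 + $199,051.44 + $420,985.68 = $620,037.12.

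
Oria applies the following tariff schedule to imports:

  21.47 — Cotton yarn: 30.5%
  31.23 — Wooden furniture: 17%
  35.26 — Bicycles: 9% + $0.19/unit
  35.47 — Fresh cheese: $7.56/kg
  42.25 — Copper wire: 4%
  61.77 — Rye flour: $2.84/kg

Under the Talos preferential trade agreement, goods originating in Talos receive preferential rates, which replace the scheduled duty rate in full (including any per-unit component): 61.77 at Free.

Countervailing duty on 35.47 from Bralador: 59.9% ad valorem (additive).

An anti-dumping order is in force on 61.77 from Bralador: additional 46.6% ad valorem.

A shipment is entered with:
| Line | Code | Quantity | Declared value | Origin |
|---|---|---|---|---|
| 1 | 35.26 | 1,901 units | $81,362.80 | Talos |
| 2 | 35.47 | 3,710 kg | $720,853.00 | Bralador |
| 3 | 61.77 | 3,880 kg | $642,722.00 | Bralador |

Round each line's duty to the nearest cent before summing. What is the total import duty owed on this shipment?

Line 1 (35.26, Talos, 1,901 units, $81,362.80):
Base rate for 35.26 is 9% + $0.19/unit.
Origin Talos is the FTA partner but 35.26 is not on the preference list; base rate stands.
Duty = $81,362.80 × 9% + 1,901 × $0.19 = $7,683.84.
Line 2 (35.47, Bralador, 3,710 kg, $720,853.00):
Base rate for 35.47 is $7.56/kg.
Additional duty on 35.47 from Bralador: +59.9% ad valorem. Applied ad valorem rate = 59.9%.
Duty = $720,853.00 × 59.9% + 3,710 × $7.56 = $459,838.55.
Line 3 (61.77, Bralador, 3,880 kg, $642,722.00):
Base rate for 61.77 is $2.84/kg.
61.77 has an FTA preferential rate, but origin Bralador is not Talos; base rate stands.
Additional duty on 61.77 from Bralador: +46.6% ad valorem. Applied ad valorem rate = 46.6%.
Duty = $642,722.00 × 46.6% + 3,880 × $2.84 = $310,527.65.
Total = $7,683.84 + $459,838.55 + $310,527.65 = $778,050.04.

$778,050.04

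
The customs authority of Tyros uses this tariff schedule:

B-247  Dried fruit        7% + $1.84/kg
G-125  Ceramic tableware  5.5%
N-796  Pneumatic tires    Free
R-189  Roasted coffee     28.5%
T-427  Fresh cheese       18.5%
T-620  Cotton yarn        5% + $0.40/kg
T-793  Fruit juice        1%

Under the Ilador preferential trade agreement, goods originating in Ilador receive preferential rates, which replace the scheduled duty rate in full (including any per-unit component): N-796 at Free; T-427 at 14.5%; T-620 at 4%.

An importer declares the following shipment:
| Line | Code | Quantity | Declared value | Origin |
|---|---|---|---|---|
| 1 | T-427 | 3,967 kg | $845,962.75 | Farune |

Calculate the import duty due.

$156,503.11

Line 1 (T-427, Farune, 3,967 kg, $845,962.75):
Base rate for T-427 is 18.5%.
T-427 has an FTA preferential rate, but origin Farune is not Ilador; base rate stands.
Duty = $845,962.75 × 18.5% = $156,503.11.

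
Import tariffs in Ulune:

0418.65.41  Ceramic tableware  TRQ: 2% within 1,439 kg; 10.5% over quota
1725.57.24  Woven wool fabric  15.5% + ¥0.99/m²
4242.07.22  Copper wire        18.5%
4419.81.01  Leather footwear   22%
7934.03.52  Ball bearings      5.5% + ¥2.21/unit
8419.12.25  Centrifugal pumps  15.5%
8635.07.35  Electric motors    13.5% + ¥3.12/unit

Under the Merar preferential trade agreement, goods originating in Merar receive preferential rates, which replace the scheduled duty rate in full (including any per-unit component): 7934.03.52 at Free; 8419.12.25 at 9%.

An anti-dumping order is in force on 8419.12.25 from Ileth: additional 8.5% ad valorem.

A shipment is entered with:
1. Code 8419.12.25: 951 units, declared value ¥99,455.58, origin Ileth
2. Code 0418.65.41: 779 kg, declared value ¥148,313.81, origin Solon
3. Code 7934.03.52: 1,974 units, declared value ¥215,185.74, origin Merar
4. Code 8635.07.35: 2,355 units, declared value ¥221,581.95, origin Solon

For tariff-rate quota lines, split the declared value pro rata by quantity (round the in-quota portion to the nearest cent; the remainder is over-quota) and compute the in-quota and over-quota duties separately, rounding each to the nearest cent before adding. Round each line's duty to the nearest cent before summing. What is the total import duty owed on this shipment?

Line 1 (8419.12.25, Ileth, 951 units, ¥99,455.58):
Base rate for 8419.12.25 is 15.5%.
8419.12.25 has an FTA preferential rate, but origin Ileth is not Merar; base rate stands.
Additional duty on 8419.12.25 from Ileth: +8.5%. Applied ad valorem rate: 15.5% + 8.5% = 24%.
Duty = ¥99,455.58 × 24% = ¥23,869.34.
Line 2 (0418.65.41, Solon, 779 kg, ¥148,313.81):
Code 0418.65.41 is under a tariff-rate quota (threshold 1,439 kg). Quantity 779 kg is within the quota, so the in-quota rate 2% applies to the full value.
Duty = ¥148,313.81 × 2% = ¥2,966.28.
Line 3 (7934.03.52, Merar, 1,974 units, ¥215,185.74):
Base rate for 7934.03.52 is 5.5% + ¥2.21/unit.
Origin Merar qualifies under the Ulune–Merar agreement and 7934.03.52 is covered: preferential rate Free applies instead.
Duty = ¥215,185.74 × 0% = ¥0.00.
Line 4 (8635.07.35, Solon, 2,355 units, ¥221,581.95):
Base rate for 8635.07.35 is 13.5% + ¥3.12/unit.
Duty = ¥221,581.95 × 13.5% + 2,355 × ¥3.12 = ¥37,261.16.
Total = ¥23,869.34 + ¥2,966.28 + ¥0.00 + ¥37,261.16 = ¥64,096.78.

¥64,096.78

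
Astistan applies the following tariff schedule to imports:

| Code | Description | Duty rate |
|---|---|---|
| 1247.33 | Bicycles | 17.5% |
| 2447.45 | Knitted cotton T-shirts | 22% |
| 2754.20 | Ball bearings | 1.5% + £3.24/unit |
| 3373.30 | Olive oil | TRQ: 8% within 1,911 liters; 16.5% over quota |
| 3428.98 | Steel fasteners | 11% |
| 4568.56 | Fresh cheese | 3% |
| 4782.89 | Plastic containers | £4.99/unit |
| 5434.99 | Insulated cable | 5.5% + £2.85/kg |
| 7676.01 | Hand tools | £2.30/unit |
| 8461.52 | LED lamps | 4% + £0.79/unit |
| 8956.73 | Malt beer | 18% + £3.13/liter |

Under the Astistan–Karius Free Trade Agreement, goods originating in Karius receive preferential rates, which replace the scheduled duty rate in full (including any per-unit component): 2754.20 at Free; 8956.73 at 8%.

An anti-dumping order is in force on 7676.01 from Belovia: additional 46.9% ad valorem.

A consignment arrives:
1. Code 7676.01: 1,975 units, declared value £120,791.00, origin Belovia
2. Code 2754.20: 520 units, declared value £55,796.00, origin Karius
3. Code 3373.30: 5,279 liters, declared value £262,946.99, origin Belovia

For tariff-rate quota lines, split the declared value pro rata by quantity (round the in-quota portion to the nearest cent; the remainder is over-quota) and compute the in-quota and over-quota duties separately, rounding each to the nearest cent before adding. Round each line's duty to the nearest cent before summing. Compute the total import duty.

£96,488.84

Line 1 (7676.01, Belovia, 1,975 units, £120,791.00):
Base rate for 7676.01 is £2.30/unit.
Additional duty on 7676.01 from Belovia: +46.9% ad valorem. Applied ad valorem rate = 46.9%.
Duty = £120,791.00 × 46.9% + 1,975 × £2.30 = £61,193.48.
Line 2 (2754.20, Karius, 520 units, £55,796.00):
Base rate for 2754.20 is 1.5% + £3.24/unit.
Origin Karius qualifies under the Astistan–Karius agreement and 2754.20 is covered: preferential rate Free applies instead.
Duty = £55,796.00 × 0% = £0.00.
Line 3 (3373.30, Belovia, 5,279 liters, £262,946.99):
Code 3373.30 is under a tariff-rate quota (threshold 1,911 liters). In-quota: 1,911 liters at 8%; over-quota: 3,368 liters at 16.5%.
Pro-rata value split: in-quota = £262,946.99 × 1,911/5,279 = £95,186.91; over-quota = £262,946.99 − £95,186.91 = £167,760.08.
In-quota duty = £95,186.91 × 8% = £7,614.95. Over-quota duty = £167,760.08 × 16.5% = £27,680.41.
Line duty = £7,614.95 + £27,680.41 = £35,295.36.
Total = £61,193.48 + £0.00 + £35,295.36 = £96,488.84.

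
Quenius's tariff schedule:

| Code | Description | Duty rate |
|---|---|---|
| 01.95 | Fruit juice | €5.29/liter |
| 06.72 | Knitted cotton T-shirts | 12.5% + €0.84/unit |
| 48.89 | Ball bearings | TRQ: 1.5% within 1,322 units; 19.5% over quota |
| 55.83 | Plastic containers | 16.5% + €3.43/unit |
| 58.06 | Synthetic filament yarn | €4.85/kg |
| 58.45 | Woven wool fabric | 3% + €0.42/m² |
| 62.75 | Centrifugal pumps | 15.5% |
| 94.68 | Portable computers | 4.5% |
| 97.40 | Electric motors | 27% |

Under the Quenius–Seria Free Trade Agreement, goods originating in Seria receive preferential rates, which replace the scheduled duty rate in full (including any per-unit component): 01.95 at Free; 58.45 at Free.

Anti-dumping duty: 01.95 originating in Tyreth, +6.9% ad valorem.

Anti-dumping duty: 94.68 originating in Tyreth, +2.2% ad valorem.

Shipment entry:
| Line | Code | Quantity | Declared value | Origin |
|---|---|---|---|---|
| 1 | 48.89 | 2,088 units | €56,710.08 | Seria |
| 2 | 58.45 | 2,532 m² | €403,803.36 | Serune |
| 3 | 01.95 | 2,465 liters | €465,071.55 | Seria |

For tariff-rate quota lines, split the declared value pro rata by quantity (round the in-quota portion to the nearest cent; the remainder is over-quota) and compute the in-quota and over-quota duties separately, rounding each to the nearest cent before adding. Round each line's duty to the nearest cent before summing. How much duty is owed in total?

€17,773.01

Line 1 (48.89, Seria, 2,088 units, €56,710.08):
Code 48.89 is under a tariff-rate quota (threshold 1,322 units). In-quota: 1,322 units at 1.5%; over-quota: 766 units at 19.5%.
Pro-rata value split: in-quota = €56,710.08 × 1,322/2,088 = €35,905.52; over-quota = €56,710.08 − €35,905.52 = €20,804.56.
In-quota duty = €35,905.52 × 1.5% = €538.58. Over-quota duty = €20,804.56 × 19.5% = €4,056.89.
Line duty = €538.58 + €4,056.89 = €4,595.47.
Line 2 (58.45, Serune, 2,532 m², €403,803.36):
Base rate for 58.45 is 3% + €0.42/m².
58.45 has an FTA preferential rate, but origin Serune is not Seria; base rate stands.
Duty = €403,803.36 × 3% + 2,532 × €0.42 = €13,177.54.
Line 3 (01.95, Seria, 2,465 liters, €465,071.55):
Base rate for 01.95 is €5.29/liter.
Origin Seria qualifies under the Quenius–Seria agreement and 01.95 is covered: preferential rate Free applies instead.
The additional-duty order on 01.95 targets Tyreth, not Seria; it does not apply.
Duty = €465,071.55 × 0% = €0.00.
Total = €4,595.47 + €13,177.54 + €0.00 = €17,773.01.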